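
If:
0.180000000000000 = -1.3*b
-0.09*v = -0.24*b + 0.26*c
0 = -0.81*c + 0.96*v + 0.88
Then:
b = -0.14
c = 0.15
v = -0.79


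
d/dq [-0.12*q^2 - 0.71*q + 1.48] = -0.24*q - 0.71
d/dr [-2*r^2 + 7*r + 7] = 7 - 4*r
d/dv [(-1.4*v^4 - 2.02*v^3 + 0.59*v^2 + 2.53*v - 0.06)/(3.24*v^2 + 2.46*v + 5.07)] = (-9.072*v^5 - 16.8768*v^4 - 38.3304*v^3 - 37.47*v^2 + 6.3714*v + 12.9747)/(10.4976*v^4 + 15.9408*v^3 + 38.9052*v^2 + 24.9444*v + 25.7049)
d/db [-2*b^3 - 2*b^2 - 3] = 2*b*(-3*b - 2)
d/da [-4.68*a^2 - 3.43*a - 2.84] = -9.36*a - 3.43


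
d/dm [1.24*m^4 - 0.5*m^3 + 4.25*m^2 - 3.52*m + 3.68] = 4.96*m^3 - 1.5*m^2 + 8.5*m - 3.52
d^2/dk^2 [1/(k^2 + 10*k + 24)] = 2*(-k^2 - 10*k + 4*(k + 5)^2 - 24)/(k^2 + 10*k + 24)^3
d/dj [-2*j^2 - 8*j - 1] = -4*j - 8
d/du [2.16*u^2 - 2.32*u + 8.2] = 4.32*u - 2.32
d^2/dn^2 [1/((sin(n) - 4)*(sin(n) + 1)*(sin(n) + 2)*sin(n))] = (-16*sin(n)^4 + 39*sin(n)^3 + 92*sin(n)^2 - 240*sin(n) - 344 + 232/sin(n) + 352/sin(n)^2 + 128/sin(n)^3)/((sin(n) - 4)^3*(sin(n) + 1)^2*(sin(n) + 2)^3)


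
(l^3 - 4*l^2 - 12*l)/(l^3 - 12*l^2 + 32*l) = (l^2 - 4*l - 12)/(l^2 - 12*l + 32)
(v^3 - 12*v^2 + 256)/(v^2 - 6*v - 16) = (v^2 - 4*v - 32)/(v + 2)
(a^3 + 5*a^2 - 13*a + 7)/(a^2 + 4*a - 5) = (a^2 + 6*a - 7)/(a + 5)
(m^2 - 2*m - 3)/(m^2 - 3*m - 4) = (m - 3)/(m - 4)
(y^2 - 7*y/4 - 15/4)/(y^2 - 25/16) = 4*(y - 3)/(4*y - 5)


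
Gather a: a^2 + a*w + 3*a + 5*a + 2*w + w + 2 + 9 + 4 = a^2 + a*(w + 8) + 3*w + 15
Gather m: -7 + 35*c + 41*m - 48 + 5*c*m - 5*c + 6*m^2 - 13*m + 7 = 30*c + 6*m^2 + m*(5*c + 28) - 48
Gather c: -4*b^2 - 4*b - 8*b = -4*b^2 - 12*b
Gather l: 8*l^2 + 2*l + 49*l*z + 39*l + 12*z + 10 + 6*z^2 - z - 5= 8*l^2 + l*(49*z + 41) + 6*z^2 + 11*z + 5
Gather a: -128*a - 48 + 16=-128*a - 32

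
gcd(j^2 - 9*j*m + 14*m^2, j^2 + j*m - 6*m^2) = j - 2*m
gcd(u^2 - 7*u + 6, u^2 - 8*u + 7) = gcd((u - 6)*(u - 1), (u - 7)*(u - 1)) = u - 1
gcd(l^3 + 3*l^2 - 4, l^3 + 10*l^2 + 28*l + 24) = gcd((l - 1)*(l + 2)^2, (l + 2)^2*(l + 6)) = l^2 + 4*l + 4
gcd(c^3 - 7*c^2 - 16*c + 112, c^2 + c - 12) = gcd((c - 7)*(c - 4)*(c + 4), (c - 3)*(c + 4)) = c + 4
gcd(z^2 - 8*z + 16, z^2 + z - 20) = z - 4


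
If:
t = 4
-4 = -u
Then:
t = 4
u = 4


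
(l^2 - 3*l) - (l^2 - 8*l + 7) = 5*l - 7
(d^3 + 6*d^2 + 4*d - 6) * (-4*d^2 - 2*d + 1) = -4*d^5 - 26*d^4 - 27*d^3 + 22*d^2 + 16*d - 6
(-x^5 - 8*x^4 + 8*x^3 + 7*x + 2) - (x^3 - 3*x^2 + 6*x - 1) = -x^5 - 8*x^4 + 7*x^3 + 3*x^2 + x + 3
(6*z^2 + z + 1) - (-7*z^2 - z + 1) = 13*z^2 + 2*z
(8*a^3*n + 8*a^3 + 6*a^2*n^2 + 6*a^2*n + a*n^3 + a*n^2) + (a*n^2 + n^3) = 8*a^3*n + 8*a^3 + 6*a^2*n^2 + 6*a^2*n + a*n^3 + 2*a*n^2 + n^3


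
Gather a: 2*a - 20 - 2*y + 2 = 2*a - 2*y - 18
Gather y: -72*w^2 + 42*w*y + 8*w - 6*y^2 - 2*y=-72*w^2 + 8*w - 6*y^2 + y*(42*w - 2)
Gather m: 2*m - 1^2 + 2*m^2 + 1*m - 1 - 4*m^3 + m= -4*m^3 + 2*m^2 + 4*m - 2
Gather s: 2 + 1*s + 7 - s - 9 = 0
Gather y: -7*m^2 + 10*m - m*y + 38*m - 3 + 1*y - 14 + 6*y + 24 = -7*m^2 + 48*m + y*(7 - m) + 7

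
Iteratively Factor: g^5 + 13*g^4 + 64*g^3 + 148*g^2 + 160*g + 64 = (g + 1)*(g^4 + 12*g^3 + 52*g^2 + 96*g + 64) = (g + 1)*(g + 4)*(g^3 + 8*g^2 + 20*g + 16) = (g + 1)*(g + 2)*(g + 4)*(g^2 + 6*g + 8) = (g + 1)*(g + 2)^2*(g + 4)*(g + 4)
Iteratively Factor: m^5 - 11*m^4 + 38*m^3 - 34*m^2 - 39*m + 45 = (m - 3)*(m^4 - 8*m^3 + 14*m^2 + 8*m - 15) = (m - 3)*(m + 1)*(m^3 - 9*m^2 + 23*m - 15) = (m - 5)*(m - 3)*(m + 1)*(m^2 - 4*m + 3) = (m - 5)*(m - 3)^2*(m + 1)*(m - 1)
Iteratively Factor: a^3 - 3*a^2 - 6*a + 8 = (a - 4)*(a^2 + a - 2) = (a - 4)*(a - 1)*(a + 2)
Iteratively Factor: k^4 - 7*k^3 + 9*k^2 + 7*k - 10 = (k - 5)*(k^3 - 2*k^2 - k + 2) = (k - 5)*(k - 2)*(k^2 - 1) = (k - 5)*(k - 2)*(k + 1)*(k - 1)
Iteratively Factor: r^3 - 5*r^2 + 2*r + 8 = (r + 1)*(r^2 - 6*r + 8) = (r - 2)*(r + 1)*(r - 4)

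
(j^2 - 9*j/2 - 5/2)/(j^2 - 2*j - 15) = (j + 1/2)/(j + 3)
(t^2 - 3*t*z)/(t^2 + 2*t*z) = (t - 3*z)/(t + 2*z)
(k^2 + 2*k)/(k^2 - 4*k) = (k + 2)/(k - 4)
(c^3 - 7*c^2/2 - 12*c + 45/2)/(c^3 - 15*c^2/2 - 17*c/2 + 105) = (2*c^2 + 3*c - 9)/(2*c^2 - 5*c - 42)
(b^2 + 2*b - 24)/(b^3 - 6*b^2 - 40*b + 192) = 1/(b - 8)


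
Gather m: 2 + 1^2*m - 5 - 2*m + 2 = -m - 1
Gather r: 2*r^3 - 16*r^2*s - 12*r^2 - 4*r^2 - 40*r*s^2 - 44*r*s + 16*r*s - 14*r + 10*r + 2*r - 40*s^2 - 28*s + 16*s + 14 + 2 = 2*r^3 + r^2*(-16*s - 16) + r*(-40*s^2 - 28*s - 2) - 40*s^2 - 12*s + 16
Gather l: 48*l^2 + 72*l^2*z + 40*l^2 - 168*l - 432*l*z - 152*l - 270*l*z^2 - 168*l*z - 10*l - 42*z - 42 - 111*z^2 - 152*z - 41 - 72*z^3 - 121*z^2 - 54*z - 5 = l^2*(72*z + 88) + l*(-270*z^2 - 600*z - 330) - 72*z^3 - 232*z^2 - 248*z - 88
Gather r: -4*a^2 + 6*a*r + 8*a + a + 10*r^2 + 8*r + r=-4*a^2 + 9*a + 10*r^2 + r*(6*a + 9)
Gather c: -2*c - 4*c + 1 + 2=3 - 6*c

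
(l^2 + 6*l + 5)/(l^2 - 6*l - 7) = (l + 5)/(l - 7)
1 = 1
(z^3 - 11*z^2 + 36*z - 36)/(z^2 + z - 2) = (z^3 - 11*z^2 + 36*z - 36)/(z^2 + z - 2)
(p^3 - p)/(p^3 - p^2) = (p + 1)/p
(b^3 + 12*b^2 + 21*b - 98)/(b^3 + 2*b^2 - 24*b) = (b^3 + 12*b^2 + 21*b - 98)/(b*(b^2 + 2*b - 24))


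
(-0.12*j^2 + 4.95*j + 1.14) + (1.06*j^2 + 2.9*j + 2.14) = 0.94*j^2 + 7.85*j + 3.28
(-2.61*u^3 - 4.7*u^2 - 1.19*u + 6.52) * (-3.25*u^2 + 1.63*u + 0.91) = 8.4825*u^5 + 11.0207*u^4 - 6.1686*u^3 - 27.4067*u^2 + 9.5447*u + 5.9332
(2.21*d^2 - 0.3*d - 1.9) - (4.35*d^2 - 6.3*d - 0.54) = -2.14*d^2 + 6.0*d - 1.36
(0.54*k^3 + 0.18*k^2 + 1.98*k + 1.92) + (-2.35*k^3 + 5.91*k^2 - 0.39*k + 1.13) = -1.81*k^3 + 6.09*k^2 + 1.59*k + 3.05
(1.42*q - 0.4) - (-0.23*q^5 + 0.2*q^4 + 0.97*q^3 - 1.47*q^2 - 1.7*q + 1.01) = 0.23*q^5 - 0.2*q^4 - 0.97*q^3 + 1.47*q^2 + 3.12*q - 1.41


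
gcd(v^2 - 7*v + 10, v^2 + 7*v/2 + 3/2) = 1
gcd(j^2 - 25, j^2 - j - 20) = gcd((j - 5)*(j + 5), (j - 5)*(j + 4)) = j - 5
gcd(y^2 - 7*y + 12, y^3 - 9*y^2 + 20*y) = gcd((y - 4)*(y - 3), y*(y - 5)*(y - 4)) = y - 4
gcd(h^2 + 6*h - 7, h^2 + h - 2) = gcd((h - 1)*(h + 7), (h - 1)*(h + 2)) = h - 1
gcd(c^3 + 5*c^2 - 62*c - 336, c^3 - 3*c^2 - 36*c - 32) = c - 8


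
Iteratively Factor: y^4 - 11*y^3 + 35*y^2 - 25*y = (y)*(y^3 - 11*y^2 + 35*y - 25) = y*(y - 1)*(y^2 - 10*y + 25) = y*(y - 5)*(y - 1)*(y - 5)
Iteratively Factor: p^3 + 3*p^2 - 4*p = (p - 1)*(p^2 + 4*p) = (p - 1)*(p + 4)*(p)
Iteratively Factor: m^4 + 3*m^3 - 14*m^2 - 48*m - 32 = (m + 4)*(m^3 - m^2 - 10*m - 8) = (m + 2)*(m + 4)*(m^2 - 3*m - 4) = (m - 4)*(m + 2)*(m + 4)*(m + 1)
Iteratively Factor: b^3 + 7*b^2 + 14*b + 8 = (b + 4)*(b^2 + 3*b + 2) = (b + 2)*(b + 4)*(b + 1)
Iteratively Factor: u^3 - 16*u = (u + 4)*(u^2 - 4*u) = u*(u + 4)*(u - 4)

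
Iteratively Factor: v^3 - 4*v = (v + 2)*(v^2 - 2*v) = (v - 2)*(v + 2)*(v)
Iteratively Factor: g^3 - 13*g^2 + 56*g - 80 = (g - 4)*(g^2 - 9*g + 20) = (g - 5)*(g - 4)*(g - 4)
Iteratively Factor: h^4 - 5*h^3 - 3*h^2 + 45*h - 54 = (h - 3)*(h^3 - 2*h^2 - 9*h + 18) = (h - 3)^2*(h^2 + h - 6) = (h - 3)^2*(h + 3)*(h - 2)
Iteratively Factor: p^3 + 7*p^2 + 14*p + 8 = (p + 4)*(p^2 + 3*p + 2) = (p + 2)*(p + 4)*(p + 1)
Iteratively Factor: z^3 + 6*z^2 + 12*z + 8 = (z + 2)*(z^2 + 4*z + 4) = (z + 2)^2*(z + 2)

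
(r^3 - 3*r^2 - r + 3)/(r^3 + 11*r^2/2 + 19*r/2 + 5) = 2*(r^2 - 4*r + 3)/(2*r^2 + 9*r + 10)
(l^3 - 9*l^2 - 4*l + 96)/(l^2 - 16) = (l^2 - 5*l - 24)/(l + 4)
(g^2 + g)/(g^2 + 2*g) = (g + 1)/(g + 2)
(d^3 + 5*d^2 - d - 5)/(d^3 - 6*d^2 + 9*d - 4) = (d^2 + 6*d + 5)/(d^2 - 5*d + 4)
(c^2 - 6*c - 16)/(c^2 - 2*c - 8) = (c - 8)/(c - 4)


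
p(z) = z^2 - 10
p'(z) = 2*z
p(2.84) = -1.93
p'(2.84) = 5.68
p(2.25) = -4.94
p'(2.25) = 4.50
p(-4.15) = 7.22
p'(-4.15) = -8.30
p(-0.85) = -9.28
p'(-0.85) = -1.70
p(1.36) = -8.15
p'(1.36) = 2.72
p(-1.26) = -8.41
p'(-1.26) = -2.52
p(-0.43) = -9.82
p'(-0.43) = -0.86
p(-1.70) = -7.11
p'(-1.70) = -3.40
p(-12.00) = 134.00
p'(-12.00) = -24.00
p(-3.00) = -1.00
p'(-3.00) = -6.00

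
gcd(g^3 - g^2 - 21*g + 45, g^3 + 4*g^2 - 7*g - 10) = g + 5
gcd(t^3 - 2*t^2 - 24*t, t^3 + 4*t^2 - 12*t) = t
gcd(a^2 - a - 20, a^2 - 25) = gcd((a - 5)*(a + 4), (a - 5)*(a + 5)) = a - 5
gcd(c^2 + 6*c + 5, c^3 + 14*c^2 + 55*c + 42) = c + 1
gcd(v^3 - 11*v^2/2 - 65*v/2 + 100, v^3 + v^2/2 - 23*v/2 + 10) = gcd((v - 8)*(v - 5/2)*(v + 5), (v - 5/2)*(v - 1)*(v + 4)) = v - 5/2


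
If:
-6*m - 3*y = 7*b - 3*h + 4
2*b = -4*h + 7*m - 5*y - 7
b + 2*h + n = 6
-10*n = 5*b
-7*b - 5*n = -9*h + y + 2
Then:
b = 677/142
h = 1027/568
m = -985/568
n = -677/284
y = -4079/568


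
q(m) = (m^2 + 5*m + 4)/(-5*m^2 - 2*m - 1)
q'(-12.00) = 0.01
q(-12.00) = -0.13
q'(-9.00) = 0.01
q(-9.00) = -0.10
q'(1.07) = 0.89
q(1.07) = -1.18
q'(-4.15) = 0.04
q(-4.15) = -0.01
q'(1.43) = 0.53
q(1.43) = -0.94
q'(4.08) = 0.06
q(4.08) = -0.44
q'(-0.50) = -6.56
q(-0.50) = -1.40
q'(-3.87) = 0.04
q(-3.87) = 0.01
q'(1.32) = 0.61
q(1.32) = -1.00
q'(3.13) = 0.11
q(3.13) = -0.52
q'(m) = (2*m + 5)/(-5*m^2 - 2*m - 1) + (10*m + 2)*(m^2 + 5*m + 4)/(-5*m^2 - 2*m - 1)^2 = (23*m^2 + 38*m + 3)/(25*m^4 + 20*m^3 + 14*m^2 + 4*m + 1)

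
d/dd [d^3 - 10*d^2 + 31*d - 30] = 3*d^2 - 20*d + 31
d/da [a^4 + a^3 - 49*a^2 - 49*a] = 4*a^3 + 3*a^2 - 98*a - 49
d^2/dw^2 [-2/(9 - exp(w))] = 2*(exp(w) + 9)*exp(w)/(exp(w) - 9)^3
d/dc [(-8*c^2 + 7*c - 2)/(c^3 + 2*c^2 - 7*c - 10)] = 2*(4*c^4 - 7*c^3 + 24*c^2 + 84*c - 42)/(c^6 + 4*c^5 - 10*c^4 - 48*c^3 + 9*c^2 + 140*c + 100)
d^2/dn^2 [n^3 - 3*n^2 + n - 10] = 6*n - 6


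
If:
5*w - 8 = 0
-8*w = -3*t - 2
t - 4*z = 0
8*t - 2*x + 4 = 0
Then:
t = 18/5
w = 8/5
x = 82/5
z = 9/10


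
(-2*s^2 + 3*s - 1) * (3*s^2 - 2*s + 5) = -6*s^4 + 13*s^3 - 19*s^2 + 17*s - 5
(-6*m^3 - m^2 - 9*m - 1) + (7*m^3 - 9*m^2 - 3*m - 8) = m^3 - 10*m^2 - 12*m - 9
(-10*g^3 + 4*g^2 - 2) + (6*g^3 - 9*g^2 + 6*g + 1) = -4*g^3 - 5*g^2 + 6*g - 1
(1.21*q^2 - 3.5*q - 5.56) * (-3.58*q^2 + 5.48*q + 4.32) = -4.3318*q^4 + 19.1608*q^3 + 5.952*q^2 - 45.5888*q - 24.0192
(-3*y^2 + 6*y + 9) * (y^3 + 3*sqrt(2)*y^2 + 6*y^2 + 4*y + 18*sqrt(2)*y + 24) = -3*y^5 - 9*sqrt(2)*y^4 - 12*y^4 - 36*sqrt(2)*y^3 + 33*y^3 + 6*y^2 + 135*sqrt(2)*y^2 + 180*y + 162*sqrt(2)*y + 216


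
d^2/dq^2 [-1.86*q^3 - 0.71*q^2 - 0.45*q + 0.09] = -11.16*q - 1.42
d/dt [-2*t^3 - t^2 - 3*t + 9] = -6*t^2 - 2*t - 3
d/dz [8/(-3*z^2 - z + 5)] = 8*(6*z + 1)/(3*z^2 + z - 5)^2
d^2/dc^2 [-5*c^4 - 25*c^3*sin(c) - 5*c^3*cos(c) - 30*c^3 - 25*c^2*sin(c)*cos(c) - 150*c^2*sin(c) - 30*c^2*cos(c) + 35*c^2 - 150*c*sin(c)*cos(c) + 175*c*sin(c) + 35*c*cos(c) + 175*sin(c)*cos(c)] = 25*c^3*sin(c) + 5*c^3*cos(c) + 180*c^2*sin(c) + 50*c^2*sin(2*c) - 120*c^2*cos(c) - 60*c^2 - 205*c*sin(c) + 300*c*sin(2*c) - 665*c*cos(c) - 100*c*cos(2*c) - 180*c - 370*sin(c) - 375*sin(2*c) + 290*cos(c) - 300*cos(2*c) + 70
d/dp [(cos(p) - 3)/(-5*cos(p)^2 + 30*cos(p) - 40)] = (sin(p)^2 + 6*cos(p) - 11)*sin(p)/(5*(cos(p)^2 - 6*cos(p) + 8)^2)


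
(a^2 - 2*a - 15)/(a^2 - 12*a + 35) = (a + 3)/(a - 7)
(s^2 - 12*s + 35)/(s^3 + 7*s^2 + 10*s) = (s^2 - 12*s + 35)/(s*(s^2 + 7*s + 10))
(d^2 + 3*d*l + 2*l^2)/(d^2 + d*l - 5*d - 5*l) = (d + 2*l)/(d - 5)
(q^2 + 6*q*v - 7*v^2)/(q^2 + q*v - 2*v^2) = (q + 7*v)/(q + 2*v)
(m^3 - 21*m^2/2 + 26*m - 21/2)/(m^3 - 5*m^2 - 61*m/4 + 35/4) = 2*(m - 3)/(2*m + 5)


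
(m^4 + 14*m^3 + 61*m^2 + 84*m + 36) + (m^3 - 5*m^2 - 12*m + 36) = m^4 + 15*m^3 + 56*m^2 + 72*m + 72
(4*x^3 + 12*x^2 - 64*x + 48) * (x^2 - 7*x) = 4*x^5 - 16*x^4 - 148*x^3 + 496*x^2 - 336*x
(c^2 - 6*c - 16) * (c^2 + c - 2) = c^4 - 5*c^3 - 24*c^2 - 4*c + 32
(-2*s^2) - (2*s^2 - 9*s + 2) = -4*s^2 + 9*s - 2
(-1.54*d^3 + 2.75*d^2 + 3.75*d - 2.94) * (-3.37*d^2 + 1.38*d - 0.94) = 5.1898*d^5 - 11.3927*d^4 - 7.3949*d^3 + 12.4978*d^2 - 7.5822*d + 2.7636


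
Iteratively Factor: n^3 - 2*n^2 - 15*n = (n - 5)*(n^2 + 3*n) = n*(n - 5)*(n + 3)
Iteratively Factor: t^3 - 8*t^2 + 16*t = (t - 4)*(t^2 - 4*t) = t*(t - 4)*(t - 4)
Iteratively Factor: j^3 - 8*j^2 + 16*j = (j - 4)*(j^2 - 4*j) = j*(j - 4)*(j - 4)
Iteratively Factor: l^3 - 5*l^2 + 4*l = (l - 4)*(l^2 - l) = l*(l - 4)*(l - 1)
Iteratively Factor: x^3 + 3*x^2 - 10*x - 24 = (x + 4)*(x^2 - x - 6) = (x + 2)*(x + 4)*(x - 3)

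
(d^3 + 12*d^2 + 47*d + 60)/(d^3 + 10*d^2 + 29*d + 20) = (d + 3)/(d + 1)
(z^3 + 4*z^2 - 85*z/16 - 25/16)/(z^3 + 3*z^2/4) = (16*z^3 + 64*z^2 - 85*z - 25)/(4*z^2*(4*z + 3))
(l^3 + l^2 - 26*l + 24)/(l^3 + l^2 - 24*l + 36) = (l^2 - 5*l + 4)/(l^2 - 5*l + 6)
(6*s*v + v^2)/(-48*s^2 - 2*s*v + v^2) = -v/(8*s - v)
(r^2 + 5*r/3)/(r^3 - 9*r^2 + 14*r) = (r + 5/3)/(r^2 - 9*r + 14)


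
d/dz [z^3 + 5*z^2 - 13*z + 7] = 3*z^2 + 10*z - 13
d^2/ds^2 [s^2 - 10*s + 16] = 2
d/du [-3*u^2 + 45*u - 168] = 45 - 6*u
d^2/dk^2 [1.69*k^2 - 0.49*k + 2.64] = 3.38000000000000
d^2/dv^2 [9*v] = 0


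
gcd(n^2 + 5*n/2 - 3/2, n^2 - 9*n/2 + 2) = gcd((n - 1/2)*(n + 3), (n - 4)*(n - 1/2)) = n - 1/2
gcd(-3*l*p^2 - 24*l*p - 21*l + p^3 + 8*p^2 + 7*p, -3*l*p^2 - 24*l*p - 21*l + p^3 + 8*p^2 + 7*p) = -3*l*p^2 - 24*l*p - 21*l + p^3 + 8*p^2 + 7*p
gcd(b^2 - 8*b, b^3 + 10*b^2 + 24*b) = b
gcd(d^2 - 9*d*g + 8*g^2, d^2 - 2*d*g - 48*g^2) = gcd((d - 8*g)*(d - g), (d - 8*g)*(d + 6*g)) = d - 8*g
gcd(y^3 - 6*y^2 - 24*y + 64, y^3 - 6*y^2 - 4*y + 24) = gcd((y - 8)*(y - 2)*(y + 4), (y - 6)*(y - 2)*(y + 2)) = y - 2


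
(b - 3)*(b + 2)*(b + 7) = b^3 + 6*b^2 - 13*b - 42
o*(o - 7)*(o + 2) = o^3 - 5*o^2 - 14*o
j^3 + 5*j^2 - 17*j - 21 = (j - 3)*(j + 1)*(j + 7)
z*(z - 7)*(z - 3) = z^3 - 10*z^2 + 21*z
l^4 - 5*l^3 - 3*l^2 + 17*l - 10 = (l - 5)*(l - 1)^2*(l + 2)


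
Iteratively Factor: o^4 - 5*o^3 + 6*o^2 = (o)*(o^3 - 5*o^2 + 6*o) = o^2*(o^2 - 5*o + 6) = o^2*(o - 3)*(o - 2)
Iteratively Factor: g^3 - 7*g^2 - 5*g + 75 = (g - 5)*(g^2 - 2*g - 15) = (g - 5)^2*(g + 3)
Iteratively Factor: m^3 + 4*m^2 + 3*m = (m + 1)*(m^2 + 3*m) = m*(m + 1)*(m + 3)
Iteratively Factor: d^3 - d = (d - 1)*(d^2 + d) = d*(d - 1)*(d + 1)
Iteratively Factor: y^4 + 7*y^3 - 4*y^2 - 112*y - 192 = (y + 3)*(y^3 + 4*y^2 - 16*y - 64) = (y + 3)*(y + 4)*(y^2 - 16) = (y + 3)*(y + 4)^2*(y - 4)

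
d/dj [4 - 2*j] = -2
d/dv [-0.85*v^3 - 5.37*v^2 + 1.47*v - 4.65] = -2.55*v^2 - 10.74*v + 1.47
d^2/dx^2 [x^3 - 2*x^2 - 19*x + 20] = 6*x - 4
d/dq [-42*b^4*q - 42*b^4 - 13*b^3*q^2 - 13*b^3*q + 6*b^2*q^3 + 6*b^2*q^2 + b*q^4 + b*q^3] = b*(-42*b^3 - 26*b^2*q - 13*b^2 + 18*b*q^2 + 12*b*q + 4*q^3 + 3*q^2)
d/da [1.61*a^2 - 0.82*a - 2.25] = 3.22*a - 0.82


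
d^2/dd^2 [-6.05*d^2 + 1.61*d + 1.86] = -12.1000000000000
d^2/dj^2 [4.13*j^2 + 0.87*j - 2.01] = 8.26000000000000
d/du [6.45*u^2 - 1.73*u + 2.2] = 12.9*u - 1.73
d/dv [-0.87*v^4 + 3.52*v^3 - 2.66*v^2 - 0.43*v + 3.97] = -3.48*v^3 + 10.56*v^2 - 5.32*v - 0.43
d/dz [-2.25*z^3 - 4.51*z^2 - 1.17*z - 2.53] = -6.75*z^2 - 9.02*z - 1.17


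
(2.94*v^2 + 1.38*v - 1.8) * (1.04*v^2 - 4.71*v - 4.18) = 3.0576*v^4 - 12.4122*v^3 - 20.661*v^2 + 2.7096*v + 7.524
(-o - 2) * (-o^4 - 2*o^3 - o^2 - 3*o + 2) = o^5 + 4*o^4 + 5*o^3 + 5*o^2 + 4*o - 4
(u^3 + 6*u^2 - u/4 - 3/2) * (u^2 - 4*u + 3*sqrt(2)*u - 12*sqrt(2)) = u^5 + 2*u^4 + 3*sqrt(2)*u^4 - 97*u^3/4 + 6*sqrt(2)*u^3 - 291*sqrt(2)*u^2/4 - u^2/2 - 3*sqrt(2)*u/2 + 6*u + 18*sqrt(2)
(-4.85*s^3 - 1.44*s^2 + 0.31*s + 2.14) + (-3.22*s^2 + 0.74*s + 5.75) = -4.85*s^3 - 4.66*s^2 + 1.05*s + 7.89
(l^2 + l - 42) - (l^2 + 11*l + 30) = -10*l - 72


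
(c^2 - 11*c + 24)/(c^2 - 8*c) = (c - 3)/c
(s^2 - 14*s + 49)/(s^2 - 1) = (s^2 - 14*s + 49)/(s^2 - 1)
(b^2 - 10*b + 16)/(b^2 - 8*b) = (b - 2)/b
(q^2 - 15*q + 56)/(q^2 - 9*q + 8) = (q - 7)/(q - 1)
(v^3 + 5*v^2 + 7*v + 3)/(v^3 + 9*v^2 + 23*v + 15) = (v + 1)/(v + 5)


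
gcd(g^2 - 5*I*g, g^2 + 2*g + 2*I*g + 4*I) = 1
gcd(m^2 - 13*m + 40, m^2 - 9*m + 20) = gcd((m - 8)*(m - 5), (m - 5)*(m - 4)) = m - 5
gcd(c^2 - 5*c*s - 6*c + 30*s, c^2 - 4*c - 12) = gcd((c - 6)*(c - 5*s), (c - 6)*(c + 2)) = c - 6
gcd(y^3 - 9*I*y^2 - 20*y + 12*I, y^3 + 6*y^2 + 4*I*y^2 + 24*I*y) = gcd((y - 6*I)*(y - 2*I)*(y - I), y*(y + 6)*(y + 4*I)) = 1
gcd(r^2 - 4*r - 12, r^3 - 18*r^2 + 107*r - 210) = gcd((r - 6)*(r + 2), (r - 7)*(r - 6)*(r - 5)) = r - 6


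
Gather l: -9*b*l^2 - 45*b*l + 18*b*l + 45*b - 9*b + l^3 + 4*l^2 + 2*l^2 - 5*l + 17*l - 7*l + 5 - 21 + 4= 36*b + l^3 + l^2*(6 - 9*b) + l*(5 - 27*b) - 12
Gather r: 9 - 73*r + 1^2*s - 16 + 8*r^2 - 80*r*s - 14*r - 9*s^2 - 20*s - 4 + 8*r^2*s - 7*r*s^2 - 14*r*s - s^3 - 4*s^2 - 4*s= r^2*(8*s + 8) + r*(-7*s^2 - 94*s - 87) - s^3 - 13*s^2 - 23*s - 11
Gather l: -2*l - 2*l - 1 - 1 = -4*l - 2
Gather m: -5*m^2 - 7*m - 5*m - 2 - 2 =-5*m^2 - 12*m - 4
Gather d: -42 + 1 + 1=-40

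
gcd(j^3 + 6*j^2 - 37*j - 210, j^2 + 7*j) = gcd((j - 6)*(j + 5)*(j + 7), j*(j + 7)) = j + 7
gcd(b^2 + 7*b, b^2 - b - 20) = 1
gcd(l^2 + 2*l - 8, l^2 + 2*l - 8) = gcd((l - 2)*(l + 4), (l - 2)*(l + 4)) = l^2 + 2*l - 8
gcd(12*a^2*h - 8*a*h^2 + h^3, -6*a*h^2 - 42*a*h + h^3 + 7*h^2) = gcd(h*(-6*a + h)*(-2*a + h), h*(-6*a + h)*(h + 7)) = 6*a*h - h^2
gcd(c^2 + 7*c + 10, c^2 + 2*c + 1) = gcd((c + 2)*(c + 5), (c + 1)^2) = 1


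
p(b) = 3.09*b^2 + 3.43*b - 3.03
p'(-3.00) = -15.11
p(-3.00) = 14.49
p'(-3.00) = -15.11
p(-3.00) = 14.49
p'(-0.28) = 1.70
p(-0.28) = -3.75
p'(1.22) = 10.97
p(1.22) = 5.75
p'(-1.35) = -4.91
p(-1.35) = -2.03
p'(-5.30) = -29.32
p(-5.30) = 65.59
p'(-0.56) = -0.03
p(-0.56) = -3.98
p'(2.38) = 18.14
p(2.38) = 22.64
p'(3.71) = 26.36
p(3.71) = 52.23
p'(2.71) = 20.18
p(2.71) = 28.96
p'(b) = 6.18*b + 3.43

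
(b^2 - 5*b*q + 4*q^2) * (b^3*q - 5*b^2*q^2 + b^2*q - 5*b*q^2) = b^5*q - 10*b^4*q^2 + b^4*q + 29*b^3*q^3 - 10*b^3*q^2 - 20*b^2*q^4 + 29*b^2*q^3 - 20*b*q^4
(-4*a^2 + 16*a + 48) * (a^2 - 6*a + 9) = -4*a^4 + 40*a^3 - 84*a^2 - 144*a + 432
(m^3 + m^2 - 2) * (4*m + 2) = 4*m^4 + 6*m^3 + 2*m^2 - 8*m - 4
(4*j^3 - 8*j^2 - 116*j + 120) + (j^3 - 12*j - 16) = 5*j^3 - 8*j^2 - 128*j + 104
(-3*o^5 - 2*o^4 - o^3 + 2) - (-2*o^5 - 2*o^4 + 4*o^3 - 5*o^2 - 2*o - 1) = -o^5 - 5*o^3 + 5*o^2 + 2*o + 3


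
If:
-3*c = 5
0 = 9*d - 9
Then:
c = -5/3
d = 1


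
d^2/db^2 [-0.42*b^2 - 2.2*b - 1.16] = -0.840000000000000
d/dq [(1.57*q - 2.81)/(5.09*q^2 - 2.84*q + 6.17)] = (-7.9913*q^2 + 28.6058*q + 1.7065)/(25.9081*q^4 - 28.9112*q^3 + 70.8762*q^2 - 35.0456*q + 38.0689)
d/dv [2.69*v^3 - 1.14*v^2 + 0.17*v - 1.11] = 8.07*v^2 - 2.28*v + 0.17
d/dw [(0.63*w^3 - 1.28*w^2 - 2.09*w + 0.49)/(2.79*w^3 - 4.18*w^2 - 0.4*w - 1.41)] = (0.937800000000001*w^4 + 11.1582*w^3 - 14.9904*w^2 + 7.706*w + 3.1429)/(7.7841*w^6 - 23.3244*w^5 + 15.2404*w^4 - 4.5238*w^3 + 11.9476*w^2 + 1.128*w + 1.9881)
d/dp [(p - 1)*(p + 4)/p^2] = (8 - 3*p)/p^3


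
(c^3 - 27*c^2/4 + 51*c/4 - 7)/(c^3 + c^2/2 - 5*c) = (4*c^3 - 27*c^2 + 51*c - 28)/(2*c*(2*c^2 + c - 10))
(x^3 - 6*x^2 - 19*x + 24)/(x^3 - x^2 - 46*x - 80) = (x^2 + 2*x - 3)/(x^2 + 7*x + 10)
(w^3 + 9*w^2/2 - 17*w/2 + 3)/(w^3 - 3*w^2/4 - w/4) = 2*(2*w^2 + 11*w - 6)/(w*(4*w + 1))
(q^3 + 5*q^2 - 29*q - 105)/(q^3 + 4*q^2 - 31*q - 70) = (q + 3)/(q + 2)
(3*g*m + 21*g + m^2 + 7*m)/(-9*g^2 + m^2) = (-m - 7)/(3*g - m)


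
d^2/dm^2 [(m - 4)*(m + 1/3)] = 2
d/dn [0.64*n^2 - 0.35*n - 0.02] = 1.28*n - 0.35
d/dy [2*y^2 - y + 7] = 4*y - 1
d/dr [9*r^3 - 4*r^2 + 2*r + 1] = 27*r^2 - 8*r + 2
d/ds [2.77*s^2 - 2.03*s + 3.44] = 5.54*s - 2.03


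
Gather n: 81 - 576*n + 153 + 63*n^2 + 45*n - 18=63*n^2 - 531*n + 216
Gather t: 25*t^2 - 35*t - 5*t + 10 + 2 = 25*t^2 - 40*t + 12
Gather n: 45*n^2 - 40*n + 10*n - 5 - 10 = 45*n^2 - 30*n - 15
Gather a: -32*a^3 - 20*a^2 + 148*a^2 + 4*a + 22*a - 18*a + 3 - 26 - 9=-32*a^3 + 128*a^2 + 8*a - 32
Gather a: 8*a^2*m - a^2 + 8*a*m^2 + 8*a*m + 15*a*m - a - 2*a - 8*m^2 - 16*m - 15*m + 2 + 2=a^2*(8*m - 1) + a*(8*m^2 + 23*m - 3) - 8*m^2 - 31*m + 4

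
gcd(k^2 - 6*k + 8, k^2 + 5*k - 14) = k - 2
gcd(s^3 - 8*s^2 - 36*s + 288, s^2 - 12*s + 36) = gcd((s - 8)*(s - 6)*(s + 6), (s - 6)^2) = s - 6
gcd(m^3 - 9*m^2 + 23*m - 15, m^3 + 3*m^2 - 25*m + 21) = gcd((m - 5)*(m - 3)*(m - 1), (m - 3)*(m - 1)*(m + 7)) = m^2 - 4*m + 3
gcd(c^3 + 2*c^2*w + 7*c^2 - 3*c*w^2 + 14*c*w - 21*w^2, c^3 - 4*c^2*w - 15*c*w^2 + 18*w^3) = -c^2 - 2*c*w + 3*w^2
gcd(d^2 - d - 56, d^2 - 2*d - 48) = d - 8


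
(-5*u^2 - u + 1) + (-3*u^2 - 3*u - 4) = -8*u^2 - 4*u - 3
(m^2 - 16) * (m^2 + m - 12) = m^4 + m^3 - 28*m^2 - 16*m + 192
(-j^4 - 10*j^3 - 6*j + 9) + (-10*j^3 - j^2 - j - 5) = -j^4 - 20*j^3 - j^2 - 7*j + 4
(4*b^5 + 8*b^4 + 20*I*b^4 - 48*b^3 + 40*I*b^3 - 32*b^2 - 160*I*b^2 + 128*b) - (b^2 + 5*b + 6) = 4*b^5 + 8*b^4 + 20*I*b^4 - 48*b^3 + 40*I*b^3 - 33*b^2 - 160*I*b^2 + 123*b - 6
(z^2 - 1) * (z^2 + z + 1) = z^4 + z^3 - z - 1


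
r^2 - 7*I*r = r*(r - 7*I)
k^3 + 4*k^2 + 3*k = k*(k + 1)*(k + 3)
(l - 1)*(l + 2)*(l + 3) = l^3 + 4*l^2 + l - 6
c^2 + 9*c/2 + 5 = (c + 2)*(c + 5/2)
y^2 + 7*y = y*(y + 7)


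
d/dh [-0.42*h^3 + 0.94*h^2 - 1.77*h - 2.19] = -1.26*h^2 + 1.88*h - 1.77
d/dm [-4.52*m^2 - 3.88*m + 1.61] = -9.04*m - 3.88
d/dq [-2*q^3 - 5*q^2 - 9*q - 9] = -6*q^2 - 10*q - 9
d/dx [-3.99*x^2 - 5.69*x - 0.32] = -7.98*x - 5.69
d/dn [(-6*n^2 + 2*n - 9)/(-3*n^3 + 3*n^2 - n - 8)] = (-18*n^4 + 12*n^3 - 81*n^2 + 150*n - 25)/(9*n^6 - 18*n^5 + 15*n^4 + 42*n^3 - 47*n^2 + 16*n + 64)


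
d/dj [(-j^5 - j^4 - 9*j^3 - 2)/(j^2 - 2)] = j*(-3*j^5 - 2*j^4 + j^3 + 8*j^2 + 54*j + 4)/(j^4 - 4*j^2 + 4)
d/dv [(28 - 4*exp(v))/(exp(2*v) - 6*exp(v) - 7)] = 4*exp(v)/(exp(2*v) + 2*exp(v) + 1)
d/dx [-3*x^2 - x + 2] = -6*x - 1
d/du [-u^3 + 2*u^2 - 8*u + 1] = -3*u^2 + 4*u - 8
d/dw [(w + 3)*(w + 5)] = 2*w + 8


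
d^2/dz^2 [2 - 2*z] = 0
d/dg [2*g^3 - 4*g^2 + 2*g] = 6*g^2 - 8*g + 2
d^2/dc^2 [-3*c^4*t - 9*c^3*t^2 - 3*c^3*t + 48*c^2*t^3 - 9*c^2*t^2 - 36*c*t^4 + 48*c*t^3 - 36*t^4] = 6*t*(-6*c^2 - 9*c*t - 3*c + 16*t^2 - 3*t)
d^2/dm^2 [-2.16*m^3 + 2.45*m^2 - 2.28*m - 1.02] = 4.9 - 12.96*m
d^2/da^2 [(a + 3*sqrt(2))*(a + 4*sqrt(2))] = 2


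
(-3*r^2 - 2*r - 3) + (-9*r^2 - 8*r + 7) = -12*r^2 - 10*r + 4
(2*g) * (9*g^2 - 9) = 18*g^3 - 18*g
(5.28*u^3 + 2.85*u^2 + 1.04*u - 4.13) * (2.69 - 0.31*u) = -1.6368*u^4 + 13.3197*u^3 + 7.3441*u^2 + 4.0779*u - 11.1097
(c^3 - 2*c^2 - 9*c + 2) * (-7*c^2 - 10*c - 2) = -7*c^5 + 4*c^4 + 81*c^3 + 80*c^2 - 2*c - 4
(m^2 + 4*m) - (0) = m^2 + 4*m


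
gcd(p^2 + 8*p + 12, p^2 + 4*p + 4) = p + 2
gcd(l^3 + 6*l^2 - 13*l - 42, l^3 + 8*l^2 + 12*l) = l + 2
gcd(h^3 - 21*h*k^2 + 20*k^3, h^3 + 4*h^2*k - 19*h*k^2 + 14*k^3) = h - k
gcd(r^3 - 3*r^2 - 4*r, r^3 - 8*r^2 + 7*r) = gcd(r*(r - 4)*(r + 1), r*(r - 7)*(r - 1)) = r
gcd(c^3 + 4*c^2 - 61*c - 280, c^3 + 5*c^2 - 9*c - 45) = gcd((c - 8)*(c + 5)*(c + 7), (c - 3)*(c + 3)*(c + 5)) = c + 5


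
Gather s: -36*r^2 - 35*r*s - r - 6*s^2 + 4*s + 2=-36*r^2 - r - 6*s^2 + s*(4 - 35*r) + 2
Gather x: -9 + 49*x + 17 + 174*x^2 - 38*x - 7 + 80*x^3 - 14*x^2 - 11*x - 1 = 80*x^3 + 160*x^2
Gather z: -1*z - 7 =-z - 7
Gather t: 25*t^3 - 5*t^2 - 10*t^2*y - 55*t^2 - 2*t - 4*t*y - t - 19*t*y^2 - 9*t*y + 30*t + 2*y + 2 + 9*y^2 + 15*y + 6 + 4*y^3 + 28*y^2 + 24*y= 25*t^3 + t^2*(-10*y - 60) + t*(-19*y^2 - 13*y + 27) + 4*y^3 + 37*y^2 + 41*y + 8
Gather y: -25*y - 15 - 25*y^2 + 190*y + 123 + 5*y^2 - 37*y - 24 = -20*y^2 + 128*y + 84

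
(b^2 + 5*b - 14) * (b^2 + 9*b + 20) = b^4 + 14*b^3 + 51*b^2 - 26*b - 280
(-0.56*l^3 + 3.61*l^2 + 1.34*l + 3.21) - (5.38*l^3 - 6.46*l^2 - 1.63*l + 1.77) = -5.94*l^3 + 10.07*l^2 + 2.97*l + 1.44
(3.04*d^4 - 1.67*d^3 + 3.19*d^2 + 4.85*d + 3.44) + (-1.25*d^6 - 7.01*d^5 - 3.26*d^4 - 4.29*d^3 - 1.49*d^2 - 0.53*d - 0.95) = -1.25*d^6 - 7.01*d^5 - 0.22*d^4 - 5.96*d^3 + 1.7*d^2 + 4.32*d + 2.49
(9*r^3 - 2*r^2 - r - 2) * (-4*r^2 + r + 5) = -36*r^5 + 17*r^4 + 47*r^3 - 3*r^2 - 7*r - 10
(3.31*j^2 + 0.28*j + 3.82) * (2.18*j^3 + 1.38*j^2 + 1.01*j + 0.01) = 7.2158*j^5 + 5.1782*j^4 + 12.0571*j^3 + 5.5875*j^2 + 3.861*j + 0.0382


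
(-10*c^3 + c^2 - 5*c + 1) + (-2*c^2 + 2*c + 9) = -10*c^3 - c^2 - 3*c + 10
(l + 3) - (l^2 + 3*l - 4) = -l^2 - 2*l + 7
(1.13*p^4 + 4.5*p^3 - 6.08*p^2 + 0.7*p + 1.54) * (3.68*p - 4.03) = 4.1584*p^5 + 12.0061*p^4 - 40.5094*p^3 + 27.0784*p^2 + 2.8462*p - 6.2062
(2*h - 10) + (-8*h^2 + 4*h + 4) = -8*h^2 + 6*h - 6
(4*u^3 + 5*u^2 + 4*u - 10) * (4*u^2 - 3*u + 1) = 16*u^5 + 8*u^4 + 5*u^3 - 47*u^2 + 34*u - 10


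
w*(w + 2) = w^2 + 2*w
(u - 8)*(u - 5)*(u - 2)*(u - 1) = u^4 - 16*u^3 + 81*u^2 - 146*u + 80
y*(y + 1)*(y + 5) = y^3 + 6*y^2 + 5*y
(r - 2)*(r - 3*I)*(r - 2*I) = r^3 - 2*r^2 - 5*I*r^2 - 6*r + 10*I*r + 12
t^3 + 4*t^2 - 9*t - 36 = (t - 3)*(t + 3)*(t + 4)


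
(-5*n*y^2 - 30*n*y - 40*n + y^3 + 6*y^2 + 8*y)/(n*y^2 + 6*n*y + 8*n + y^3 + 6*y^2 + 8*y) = (-5*n + y)/(n + y)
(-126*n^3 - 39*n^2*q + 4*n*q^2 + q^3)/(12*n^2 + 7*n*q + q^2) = (-42*n^2 + n*q + q^2)/(4*n + q)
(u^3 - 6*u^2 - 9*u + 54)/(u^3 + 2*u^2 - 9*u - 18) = (u - 6)/(u + 2)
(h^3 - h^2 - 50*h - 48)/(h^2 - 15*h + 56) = (h^2 + 7*h + 6)/(h - 7)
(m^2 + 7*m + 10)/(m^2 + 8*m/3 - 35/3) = 3*(m + 2)/(3*m - 7)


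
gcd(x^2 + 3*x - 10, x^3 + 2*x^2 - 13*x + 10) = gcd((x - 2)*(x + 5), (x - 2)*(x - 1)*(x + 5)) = x^2 + 3*x - 10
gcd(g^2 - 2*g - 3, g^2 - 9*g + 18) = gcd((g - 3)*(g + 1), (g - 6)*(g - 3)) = g - 3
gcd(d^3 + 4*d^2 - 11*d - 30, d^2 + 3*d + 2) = d + 2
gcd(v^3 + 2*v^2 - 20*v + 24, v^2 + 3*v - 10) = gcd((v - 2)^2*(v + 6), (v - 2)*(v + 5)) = v - 2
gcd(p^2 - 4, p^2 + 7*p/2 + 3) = p + 2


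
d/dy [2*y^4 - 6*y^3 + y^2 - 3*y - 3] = 8*y^3 - 18*y^2 + 2*y - 3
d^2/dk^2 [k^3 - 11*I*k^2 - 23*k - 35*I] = 6*k - 22*I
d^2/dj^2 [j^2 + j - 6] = 2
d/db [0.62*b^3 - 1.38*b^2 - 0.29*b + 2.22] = 1.86*b^2 - 2.76*b - 0.29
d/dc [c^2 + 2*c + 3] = 2*c + 2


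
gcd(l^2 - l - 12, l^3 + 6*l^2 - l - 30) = l + 3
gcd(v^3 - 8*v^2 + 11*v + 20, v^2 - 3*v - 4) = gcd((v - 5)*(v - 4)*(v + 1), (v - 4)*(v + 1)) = v^2 - 3*v - 4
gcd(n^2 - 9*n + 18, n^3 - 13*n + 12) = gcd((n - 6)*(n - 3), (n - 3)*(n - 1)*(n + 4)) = n - 3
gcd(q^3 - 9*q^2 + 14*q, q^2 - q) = q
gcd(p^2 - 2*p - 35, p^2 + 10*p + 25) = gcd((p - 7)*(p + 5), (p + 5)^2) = p + 5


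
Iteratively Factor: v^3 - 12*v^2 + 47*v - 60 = (v - 3)*(v^2 - 9*v + 20) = (v - 5)*(v - 3)*(v - 4)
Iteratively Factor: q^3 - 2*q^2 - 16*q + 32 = (q - 4)*(q^2 + 2*q - 8) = (q - 4)*(q - 2)*(q + 4)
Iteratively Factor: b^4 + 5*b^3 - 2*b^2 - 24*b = (b)*(b^3 + 5*b^2 - 2*b - 24) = b*(b + 4)*(b^2 + b - 6) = b*(b - 2)*(b + 4)*(b + 3)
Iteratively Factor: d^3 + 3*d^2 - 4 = (d - 1)*(d^2 + 4*d + 4) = (d - 1)*(d + 2)*(d + 2)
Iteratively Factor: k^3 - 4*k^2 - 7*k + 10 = (k - 1)*(k^2 - 3*k - 10) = (k - 1)*(k + 2)*(k - 5)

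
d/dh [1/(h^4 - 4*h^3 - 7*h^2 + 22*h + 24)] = 2*(-2*h^3 + 6*h^2 + 7*h - 11)/(h^4 - 4*h^3 - 7*h^2 + 22*h + 24)^2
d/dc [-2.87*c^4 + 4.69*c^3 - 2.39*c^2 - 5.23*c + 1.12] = -11.48*c^3 + 14.07*c^2 - 4.78*c - 5.23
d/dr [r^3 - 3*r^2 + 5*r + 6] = 3*r^2 - 6*r + 5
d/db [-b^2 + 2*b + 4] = 2 - 2*b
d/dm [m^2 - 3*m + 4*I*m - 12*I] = 2*m - 3 + 4*I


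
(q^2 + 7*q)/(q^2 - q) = (q + 7)/(q - 1)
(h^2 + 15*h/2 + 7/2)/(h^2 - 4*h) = (2*h^2 + 15*h + 7)/(2*h*(h - 4))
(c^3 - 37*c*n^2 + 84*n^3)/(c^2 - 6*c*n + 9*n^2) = (c^2 + 3*c*n - 28*n^2)/(c - 3*n)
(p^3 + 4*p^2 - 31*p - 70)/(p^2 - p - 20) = (p^2 + 9*p + 14)/(p + 4)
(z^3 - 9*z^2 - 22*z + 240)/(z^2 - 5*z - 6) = (z^2 - 3*z - 40)/(z + 1)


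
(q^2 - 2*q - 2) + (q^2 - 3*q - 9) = 2*q^2 - 5*q - 11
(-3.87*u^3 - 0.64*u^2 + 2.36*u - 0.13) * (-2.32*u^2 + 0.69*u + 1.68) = 8.9784*u^5 - 1.1855*u^4 - 12.4184*u^3 + 0.8548*u^2 + 3.8751*u - 0.2184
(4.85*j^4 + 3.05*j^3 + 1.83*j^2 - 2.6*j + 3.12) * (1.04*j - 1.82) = 5.044*j^5 - 5.655*j^4 - 3.6478*j^3 - 6.0346*j^2 + 7.9768*j - 5.6784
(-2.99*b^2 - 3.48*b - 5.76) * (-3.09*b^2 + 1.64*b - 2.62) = 9.2391*b^4 + 5.8496*b^3 + 19.925*b^2 - 0.328799999999999*b + 15.0912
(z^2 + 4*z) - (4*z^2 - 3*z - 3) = -3*z^2 + 7*z + 3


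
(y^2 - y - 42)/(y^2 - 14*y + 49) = (y + 6)/(y - 7)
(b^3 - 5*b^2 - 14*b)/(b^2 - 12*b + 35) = b*(b + 2)/(b - 5)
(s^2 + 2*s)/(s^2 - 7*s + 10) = s*(s + 2)/(s^2 - 7*s + 10)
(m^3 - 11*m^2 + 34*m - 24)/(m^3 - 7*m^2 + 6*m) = (m - 4)/m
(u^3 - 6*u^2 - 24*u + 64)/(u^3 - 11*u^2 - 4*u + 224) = (u - 2)/(u - 7)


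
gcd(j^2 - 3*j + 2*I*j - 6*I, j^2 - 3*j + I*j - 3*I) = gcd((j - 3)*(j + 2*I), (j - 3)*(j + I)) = j - 3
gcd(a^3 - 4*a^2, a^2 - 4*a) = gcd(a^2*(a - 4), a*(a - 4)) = a^2 - 4*a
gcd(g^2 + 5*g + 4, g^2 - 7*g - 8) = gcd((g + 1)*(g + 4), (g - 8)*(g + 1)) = g + 1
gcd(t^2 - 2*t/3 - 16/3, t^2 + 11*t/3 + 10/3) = t + 2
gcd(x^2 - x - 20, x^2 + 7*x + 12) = x + 4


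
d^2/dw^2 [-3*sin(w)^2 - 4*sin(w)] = 4*sin(w) - 6*cos(2*w)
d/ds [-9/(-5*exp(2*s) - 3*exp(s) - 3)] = (-90*exp(s) - 27)*exp(s)/(5*exp(2*s) + 3*exp(s) + 3)^2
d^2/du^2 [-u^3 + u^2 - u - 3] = 2 - 6*u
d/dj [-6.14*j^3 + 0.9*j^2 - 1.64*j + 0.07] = -18.42*j^2 + 1.8*j - 1.64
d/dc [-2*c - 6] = -2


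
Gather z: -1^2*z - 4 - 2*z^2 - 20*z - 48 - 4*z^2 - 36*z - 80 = -6*z^2 - 57*z - 132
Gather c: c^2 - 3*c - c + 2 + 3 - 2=c^2 - 4*c + 3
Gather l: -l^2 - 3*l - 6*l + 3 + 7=-l^2 - 9*l + 10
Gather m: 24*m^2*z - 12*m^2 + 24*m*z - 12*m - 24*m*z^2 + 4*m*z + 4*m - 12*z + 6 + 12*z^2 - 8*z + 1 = m^2*(24*z - 12) + m*(-24*z^2 + 28*z - 8) + 12*z^2 - 20*z + 7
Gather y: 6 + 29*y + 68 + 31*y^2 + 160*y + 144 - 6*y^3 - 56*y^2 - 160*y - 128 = -6*y^3 - 25*y^2 + 29*y + 90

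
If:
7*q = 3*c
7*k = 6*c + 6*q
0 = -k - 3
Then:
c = -49/20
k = -3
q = -21/20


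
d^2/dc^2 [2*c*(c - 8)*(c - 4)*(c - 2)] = 24*c^2 - 168*c + 224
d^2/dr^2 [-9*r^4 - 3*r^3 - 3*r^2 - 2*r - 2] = -108*r^2 - 18*r - 6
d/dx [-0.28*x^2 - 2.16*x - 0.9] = -0.56*x - 2.16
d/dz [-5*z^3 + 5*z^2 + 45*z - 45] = -15*z^2 + 10*z + 45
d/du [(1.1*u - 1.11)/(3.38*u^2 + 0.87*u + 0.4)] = (-3.718*u^2 + 7.5036*u + 1.4057)/(11.4244*u^4 + 5.8812*u^3 + 3.4609*u^2 + 0.696*u + 0.16)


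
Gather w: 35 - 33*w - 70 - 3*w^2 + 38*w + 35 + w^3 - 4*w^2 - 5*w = w^3 - 7*w^2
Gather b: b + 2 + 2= b + 4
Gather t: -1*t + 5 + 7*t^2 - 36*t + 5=7*t^2 - 37*t + 10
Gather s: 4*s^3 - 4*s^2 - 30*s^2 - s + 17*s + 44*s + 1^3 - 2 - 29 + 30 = 4*s^3 - 34*s^2 + 60*s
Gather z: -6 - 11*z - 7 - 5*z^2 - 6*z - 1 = -5*z^2 - 17*z - 14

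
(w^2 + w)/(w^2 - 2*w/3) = 3*(w + 1)/(3*w - 2)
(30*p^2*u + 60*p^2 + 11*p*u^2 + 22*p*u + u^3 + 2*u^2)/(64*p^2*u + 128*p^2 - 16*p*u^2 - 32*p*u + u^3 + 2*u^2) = (30*p^2 + 11*p*u + u^2)/(64*p^2 - 16*p*u + u^2)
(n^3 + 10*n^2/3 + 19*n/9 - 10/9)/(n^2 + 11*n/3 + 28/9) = (9*n^3 + 30*n^2 + 19*n - 10)/(9*n^2 + 33*n + 28)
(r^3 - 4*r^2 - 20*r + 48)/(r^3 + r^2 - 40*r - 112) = (r^2 - 8*r + 12)/(r^2 - 3*r - 28)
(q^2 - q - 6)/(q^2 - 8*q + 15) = (q + 2)/(q - 5)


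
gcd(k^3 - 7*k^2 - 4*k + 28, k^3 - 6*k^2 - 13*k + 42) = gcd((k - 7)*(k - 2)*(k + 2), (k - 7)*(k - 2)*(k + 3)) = k^2 - 9*k + 14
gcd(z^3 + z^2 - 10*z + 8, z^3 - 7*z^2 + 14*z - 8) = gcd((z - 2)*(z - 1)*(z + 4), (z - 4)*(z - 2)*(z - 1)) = z^2 - 3*z + 2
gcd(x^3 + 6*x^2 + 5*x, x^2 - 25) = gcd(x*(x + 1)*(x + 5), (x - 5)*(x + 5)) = x + 5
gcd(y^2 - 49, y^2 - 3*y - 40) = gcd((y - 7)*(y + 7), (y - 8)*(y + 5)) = 1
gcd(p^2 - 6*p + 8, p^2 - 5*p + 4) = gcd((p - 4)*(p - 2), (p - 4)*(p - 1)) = p - 4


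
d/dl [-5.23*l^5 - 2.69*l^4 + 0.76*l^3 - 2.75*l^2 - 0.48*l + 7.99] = -26.15*l^4 - 10.76*l^3 + 2.28*l^2 - 5.5*l - 0.48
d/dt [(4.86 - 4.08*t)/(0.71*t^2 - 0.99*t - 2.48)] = (2.8968*t^2 - 6.9012*t + 14.9298)/(0.5041*t^4 - 1.4058*t^3 - 2.5415*t^2 + 4.9104*t + 6.1504)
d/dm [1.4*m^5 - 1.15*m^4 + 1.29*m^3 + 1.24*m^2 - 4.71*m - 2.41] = 7.0*m^4 - 4.6*m^3 + 3.87*m^2 + 2.48*m - 4.71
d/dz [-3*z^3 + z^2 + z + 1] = -9*z^2 + 2*z + 1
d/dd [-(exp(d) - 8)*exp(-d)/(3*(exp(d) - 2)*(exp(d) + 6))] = 2*(exp(3*d) - 10*exp(2*d) - 32*exp(d) + 48)*exp(-d)/(3*(exp(4*d) + 8*exp(3*d) - 8*exp(2*d) - 96*exp(d) + 144))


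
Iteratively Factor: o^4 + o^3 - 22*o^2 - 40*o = (o)*(o^3 + o^2 - 22*o - 40) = o*(o + 4)*(o^2 - 3*o - 10) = o*(o + 2)*(o + 4)*(o - 5)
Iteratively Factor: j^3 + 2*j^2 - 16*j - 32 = (j + 2)*(j^2 - 16) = (j - 4)*(j + 2)*(j + 4)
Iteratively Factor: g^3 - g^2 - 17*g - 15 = (g - 5)*(g^2 + 4*g + 3) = (g - 5)*(g + 1)*(g + 3)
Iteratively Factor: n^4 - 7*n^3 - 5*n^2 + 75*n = (n)*(n^3 - 7*n^2 - 5*n + 75) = n*(n + 3)*(n^2 - 10*n + 25) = n*(n - 5)*(n + 3)*(n - 5)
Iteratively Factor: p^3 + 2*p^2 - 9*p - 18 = (p + 3)*(p^2 - p - 6) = (p + 2)*(p + 3)*(p - 3)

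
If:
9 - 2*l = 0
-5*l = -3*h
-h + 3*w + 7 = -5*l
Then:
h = 15/2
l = 9/2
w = -22/3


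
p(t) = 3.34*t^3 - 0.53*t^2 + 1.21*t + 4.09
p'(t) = 10.02*t^2 - 1.06*t + 1.21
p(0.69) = 5.77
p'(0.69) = 5.25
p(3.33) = 125.58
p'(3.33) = 108.79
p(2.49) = 55.38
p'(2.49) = 60.70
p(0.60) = 5.35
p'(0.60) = 4.18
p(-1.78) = -18.58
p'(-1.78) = 34.84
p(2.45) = 52.99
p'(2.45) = 58.76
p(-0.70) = 1.84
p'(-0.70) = 6.86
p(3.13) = 105.10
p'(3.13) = 96.06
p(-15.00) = -11405.81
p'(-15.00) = 2271.61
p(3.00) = 93.13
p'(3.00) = 88.21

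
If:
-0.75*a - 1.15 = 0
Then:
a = -1.53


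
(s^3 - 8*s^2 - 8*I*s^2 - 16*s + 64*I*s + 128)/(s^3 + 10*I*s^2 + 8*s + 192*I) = (s^2 - 4*s*(2 + I) + 32*I)/(s^2 + 14*I*s - 48)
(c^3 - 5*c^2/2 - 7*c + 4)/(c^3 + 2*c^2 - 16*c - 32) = (c - 1/2)/(c + 4)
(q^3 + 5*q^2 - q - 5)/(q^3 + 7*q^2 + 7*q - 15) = (q + 1)/(q + 3)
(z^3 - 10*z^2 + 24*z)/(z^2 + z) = (z^2 - 10*z + 24)/(z + 1)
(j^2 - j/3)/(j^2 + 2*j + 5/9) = 3*j*(3*j - 1)/(9*j^2 + 18*j + 5)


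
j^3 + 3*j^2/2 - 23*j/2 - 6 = (j - 3)*(j + 1/2)*(j + 4)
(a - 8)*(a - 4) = a^2 - 12*a + 32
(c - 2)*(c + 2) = c^2 - 4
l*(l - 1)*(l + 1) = l^3 - l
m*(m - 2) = m^2 - 2*m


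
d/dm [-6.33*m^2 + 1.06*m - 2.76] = 1.06 - 12.66*m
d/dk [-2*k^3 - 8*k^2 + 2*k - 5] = -6*k^2 - 16*k + 2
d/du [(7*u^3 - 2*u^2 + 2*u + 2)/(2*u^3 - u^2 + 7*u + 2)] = (-3*u^4 + 90*u^3 + 18*u^2 - 4*u - 10)/(4*u^6 - 4*u^5 + 29*u^4 - 6*u^3 + 45*u^2 + 28*u + 4)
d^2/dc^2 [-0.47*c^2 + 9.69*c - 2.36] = -0.940000000000000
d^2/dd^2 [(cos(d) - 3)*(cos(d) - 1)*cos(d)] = -15*cos(d)/4 + 8*cos(2*d) - 9*cos(3*d)/4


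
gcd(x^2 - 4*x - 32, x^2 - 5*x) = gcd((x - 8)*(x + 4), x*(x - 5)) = 1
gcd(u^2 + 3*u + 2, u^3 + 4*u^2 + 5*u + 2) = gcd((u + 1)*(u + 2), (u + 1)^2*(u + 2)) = u^2 + 3*u + 2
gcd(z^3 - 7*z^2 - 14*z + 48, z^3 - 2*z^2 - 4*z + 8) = z - 2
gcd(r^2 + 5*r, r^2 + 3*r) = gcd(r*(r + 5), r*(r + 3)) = r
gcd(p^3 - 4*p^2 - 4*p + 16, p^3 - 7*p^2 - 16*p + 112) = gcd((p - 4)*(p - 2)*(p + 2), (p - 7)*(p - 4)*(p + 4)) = p - 4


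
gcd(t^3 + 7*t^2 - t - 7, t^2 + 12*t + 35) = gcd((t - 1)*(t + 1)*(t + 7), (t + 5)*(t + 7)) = t + 7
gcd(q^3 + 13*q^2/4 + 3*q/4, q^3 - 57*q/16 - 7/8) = q + 1/4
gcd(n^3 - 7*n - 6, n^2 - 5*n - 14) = n + 2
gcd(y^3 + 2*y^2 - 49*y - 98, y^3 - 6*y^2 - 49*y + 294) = y^2 - 49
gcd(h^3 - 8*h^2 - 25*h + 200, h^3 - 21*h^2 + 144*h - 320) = h^2 - 13*h + 40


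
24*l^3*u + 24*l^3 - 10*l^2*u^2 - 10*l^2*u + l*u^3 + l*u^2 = (-6*l + u)*(-4*l + u)*(l*u + l)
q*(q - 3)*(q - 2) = q^3 - 5*q^2 + 6*q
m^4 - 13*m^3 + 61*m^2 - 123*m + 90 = (m - 5)*(m - 3)^2*(m - 2)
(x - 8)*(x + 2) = x^2 - 6*x - 16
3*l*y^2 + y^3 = y^2*(3*l + y)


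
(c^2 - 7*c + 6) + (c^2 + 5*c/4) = 2*c^2 - 23*c/4 + 6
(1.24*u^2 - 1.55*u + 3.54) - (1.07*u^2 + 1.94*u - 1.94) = 0.17*u^2 - 3.49*u + 5.48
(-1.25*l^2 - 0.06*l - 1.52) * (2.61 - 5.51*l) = 6.8875*l^3 - 2.9319*l^2 + 8.2186*l - 3.9672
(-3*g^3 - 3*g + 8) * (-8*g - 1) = 24*g^4 + 3*g^3 + 24*g^2 - 61*g - 8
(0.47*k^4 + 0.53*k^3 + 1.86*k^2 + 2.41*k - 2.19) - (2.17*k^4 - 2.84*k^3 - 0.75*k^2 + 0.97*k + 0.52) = -1.7*k^4 + 3.37*k^3 + 2.61*k^2 + 1.44*k - 2.71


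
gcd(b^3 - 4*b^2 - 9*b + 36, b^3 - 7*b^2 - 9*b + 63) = b^2 - 9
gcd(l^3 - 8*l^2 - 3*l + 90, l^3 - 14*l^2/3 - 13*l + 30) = l^2 - 3*l - 18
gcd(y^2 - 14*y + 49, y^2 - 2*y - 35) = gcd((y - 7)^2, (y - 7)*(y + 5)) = y - 7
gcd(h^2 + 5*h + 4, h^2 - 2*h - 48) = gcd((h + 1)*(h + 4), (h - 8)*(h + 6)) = 1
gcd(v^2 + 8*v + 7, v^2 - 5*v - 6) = v + 1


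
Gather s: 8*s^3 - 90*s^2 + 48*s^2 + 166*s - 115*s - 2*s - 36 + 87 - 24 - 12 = 8*s^3 - 42*s^2 + 49*s + 15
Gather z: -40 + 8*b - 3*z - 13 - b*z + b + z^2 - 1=9*b + z^2 + z*(-b - 3) - 54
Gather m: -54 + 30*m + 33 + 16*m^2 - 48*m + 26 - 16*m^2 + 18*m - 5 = 0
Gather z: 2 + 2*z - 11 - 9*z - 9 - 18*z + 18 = -25*z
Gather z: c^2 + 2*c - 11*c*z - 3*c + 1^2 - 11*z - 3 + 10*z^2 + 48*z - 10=c^2 - c + 10*z^2 + z*(37 - 11*c) - 12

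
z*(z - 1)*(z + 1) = z^3 - z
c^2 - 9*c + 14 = (c - 7)*(c - 2)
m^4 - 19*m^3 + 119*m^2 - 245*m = m*(m - 7)^2*(m - 5)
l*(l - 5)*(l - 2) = l^3 - 7*l^2 + 10*l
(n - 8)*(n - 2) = n^2 - 10*n + 16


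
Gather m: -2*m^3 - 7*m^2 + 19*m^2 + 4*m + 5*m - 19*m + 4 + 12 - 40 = -2*m^3 + 12*m^2 - 10*m - 24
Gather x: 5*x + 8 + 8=5*x + 16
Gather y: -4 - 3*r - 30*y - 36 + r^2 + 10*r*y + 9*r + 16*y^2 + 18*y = r^2 + 6*r + 16*y^2 + y*(10*r - 12) - 40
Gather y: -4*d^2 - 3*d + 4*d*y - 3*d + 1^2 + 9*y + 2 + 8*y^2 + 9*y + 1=-4*d^2 - 6*d + 8*y^2 + y*(4*d + 18) + 4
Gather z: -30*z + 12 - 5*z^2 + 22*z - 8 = -5*z^2 - 8*z + 4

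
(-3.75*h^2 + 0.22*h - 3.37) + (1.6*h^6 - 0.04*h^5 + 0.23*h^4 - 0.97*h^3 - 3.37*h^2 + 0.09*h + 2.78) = 1.6*h^6 - 0.04*h^5 + 0.23*h^4 - 0.97*h^3 - 7.12*h^2 + 0.31*h - 0.59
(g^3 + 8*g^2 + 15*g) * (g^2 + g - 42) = g^5 + 9*g^4 - 19*g^3 - 321*g^2 - 630*g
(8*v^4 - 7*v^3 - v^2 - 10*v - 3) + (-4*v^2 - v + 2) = 8*v^4 - 7*v^3 - 5*v^2 - 11*v - 1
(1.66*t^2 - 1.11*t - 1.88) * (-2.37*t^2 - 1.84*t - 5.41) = -3.9342*t^4 - 0.423699999999999*t^3 - 2.4826*t^2 + 9.4643*t + 10.1708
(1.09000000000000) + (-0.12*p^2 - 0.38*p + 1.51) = -0.12*p^2 - 0.38*p + 2.6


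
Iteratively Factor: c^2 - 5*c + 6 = (c - 2)*(c - 3)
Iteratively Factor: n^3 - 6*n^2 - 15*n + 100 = (n + 4)*(n^2 - 10*n + 25) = (n - 5)*(n + 4)*(n - 5)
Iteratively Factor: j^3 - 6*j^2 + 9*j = (j)*(j^2 - 6*j + 9) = j*(j - 3)*(j - 3)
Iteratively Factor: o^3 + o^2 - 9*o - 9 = (o + 1)*(o^2 - 9) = (o + 1)*(o + 3)*(o - 3)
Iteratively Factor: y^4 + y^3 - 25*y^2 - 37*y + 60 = (y - 5)*(y^3 + 6*y^2 + 5*y - 12) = (y - 5)*(y + 4)*(y^2 + 2*y - 3) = (y - 5)*(y + 3)*(y + 4)*(y - 1)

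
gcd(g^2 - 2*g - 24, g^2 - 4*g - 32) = g + 4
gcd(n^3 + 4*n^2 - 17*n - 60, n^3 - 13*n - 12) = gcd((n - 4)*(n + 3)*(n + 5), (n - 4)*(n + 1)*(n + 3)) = n^2 - n - 12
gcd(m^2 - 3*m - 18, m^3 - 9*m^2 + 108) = m^2 - 3*m - 18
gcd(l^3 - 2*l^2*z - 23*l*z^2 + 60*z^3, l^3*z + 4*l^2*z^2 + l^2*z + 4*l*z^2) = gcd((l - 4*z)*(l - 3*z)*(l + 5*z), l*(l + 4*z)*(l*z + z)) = 1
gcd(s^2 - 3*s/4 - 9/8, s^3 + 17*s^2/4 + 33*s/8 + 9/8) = s + 3/4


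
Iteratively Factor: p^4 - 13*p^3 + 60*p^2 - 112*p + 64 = (p - 4)*(p^3 - 9*p^2 + 24*p - 16) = (p - 4)*(p - 1)*(p^2 - 8*p + 16) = (p - 4)^2*(p - 1)*(p - 4)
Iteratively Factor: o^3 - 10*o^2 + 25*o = (o - 5)*(o^2 - 5*o) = o*(o - 5)*(o - 5)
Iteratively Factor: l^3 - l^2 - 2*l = (l - 2)*(l^2 + l) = (l - 2)*(l + 1)*(l)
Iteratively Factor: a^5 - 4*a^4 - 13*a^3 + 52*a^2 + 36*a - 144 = (a - 3)*(a^4 - a^3 - 16*a^2 + 4*a + 48) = (a - 4)*(a - 3)*(a^3 + 3*a^2 - 4*a - 12) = (a - 4)*(a - 3)*(a + 2)*(a^2 + a - 6) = (a - 4)*(a - 3)*(a + 2)*(a + 3)*(a - 2)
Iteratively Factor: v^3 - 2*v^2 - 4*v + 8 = (v + 2)*(v^2 - 4*v + 4) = (v - 2)*(v + 2)*(v - 2)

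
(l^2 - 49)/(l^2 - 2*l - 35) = (l + 7)/(l + 5)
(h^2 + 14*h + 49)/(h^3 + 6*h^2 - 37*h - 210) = (h + 7)/(h^2 - h - 30)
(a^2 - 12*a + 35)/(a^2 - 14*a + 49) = (a - 5)/(a - 7)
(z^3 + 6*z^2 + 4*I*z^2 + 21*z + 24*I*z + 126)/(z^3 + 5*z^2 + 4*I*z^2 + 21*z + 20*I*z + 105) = (z + 6)/(z + 5)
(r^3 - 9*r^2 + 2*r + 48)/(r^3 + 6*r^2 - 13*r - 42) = (r - 8)/(r + 7)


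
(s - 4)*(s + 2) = s^2 - 2*s - 8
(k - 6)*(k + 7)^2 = k^3 + 8*k^2 - 35*k - 294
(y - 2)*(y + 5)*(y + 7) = y^3 + 10*y^2 + 11*y - 70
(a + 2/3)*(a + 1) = a^2 + 5*a/3 + 2/3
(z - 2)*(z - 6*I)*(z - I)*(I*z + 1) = I*z^4 + 8*z^3 - 2*I*z^3 - 16*z^2 - 13*I*z^2 - 6*z + 26*I*z + 12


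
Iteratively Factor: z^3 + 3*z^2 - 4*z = (z + 4)*(z^2 - z) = (z - 1)*(z + 4)*(z)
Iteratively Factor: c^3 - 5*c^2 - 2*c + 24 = (c - 3)*(c^2 - 2*c - 8) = (c - 3)*(c + 2)*(c - 4)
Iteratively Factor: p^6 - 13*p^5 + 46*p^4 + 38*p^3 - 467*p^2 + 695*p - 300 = (p - 1)*(p^5 - 12*p^4 + 34*p^3 + 72*p^2 - 395*p + 300) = (p - 4)*(p - 1)*(p^4 - 8*p^3 + 2*p^2 + 80*p - 75) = (p - 5)*(p - 4)*(p - 1)*(p^3 - 3*p^2 - 13*p + 15) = (p - 5)^2*(p - 4)*(p - 1)*(p^2 + 2*p - 3) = (p - 5)^2*(p - 4)*(p - 1)*(p + 3)*(p - 1)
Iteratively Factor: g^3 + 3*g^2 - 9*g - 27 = (g - 3)*(g^2 + 6*g + 9) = (g - 3)*(g + 3)*(g + 3)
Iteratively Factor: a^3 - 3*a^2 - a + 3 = (a - 3)*(a^2 - 1) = (a - 3)*(a - 1)*(a + 1)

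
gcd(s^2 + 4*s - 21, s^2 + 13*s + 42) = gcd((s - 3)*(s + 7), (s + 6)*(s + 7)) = s + 7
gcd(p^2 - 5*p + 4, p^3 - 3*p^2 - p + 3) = p - 1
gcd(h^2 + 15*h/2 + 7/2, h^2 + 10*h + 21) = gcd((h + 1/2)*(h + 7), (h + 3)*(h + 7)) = h + 7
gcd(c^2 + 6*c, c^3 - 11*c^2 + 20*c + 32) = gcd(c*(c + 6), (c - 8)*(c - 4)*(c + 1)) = 1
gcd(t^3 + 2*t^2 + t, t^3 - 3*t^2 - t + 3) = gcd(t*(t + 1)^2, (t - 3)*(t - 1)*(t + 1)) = t + 1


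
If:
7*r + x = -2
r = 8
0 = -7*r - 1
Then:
No Solution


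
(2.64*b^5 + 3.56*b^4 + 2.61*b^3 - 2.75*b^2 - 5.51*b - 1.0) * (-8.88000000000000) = -23.4432*b^5 - 31.6128*b^4 - 23.1768*b^3 + 24.42*b^2 + 48.9288*b + 8.88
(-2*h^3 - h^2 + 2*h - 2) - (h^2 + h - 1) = -2*h^3 - 2*h^2 + h - 1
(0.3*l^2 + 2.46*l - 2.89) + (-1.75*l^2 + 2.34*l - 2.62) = -1.45*l^2 + 4.8*l - 5.51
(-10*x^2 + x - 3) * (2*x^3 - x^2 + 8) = -20*x^5 + 12*x^4 - 7*x^3 - 77*x^2 + 8*x - 24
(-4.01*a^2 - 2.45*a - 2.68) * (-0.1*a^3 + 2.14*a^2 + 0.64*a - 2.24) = 0.401*a^5 - 8.3364*a^4 - 7.5414*a^3 + 1.6792*a^2 + 3.7728*a + 6.0032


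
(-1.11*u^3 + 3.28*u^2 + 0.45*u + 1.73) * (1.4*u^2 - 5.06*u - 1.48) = -1.554*u^5 + 10.2086*u^4 - 14.324*u^3 - 4.7094*u^2 - 9.4198*u - 2.5604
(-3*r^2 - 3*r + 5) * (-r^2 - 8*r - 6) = 3*r^4 + 27*r^3 + 37*r^2 - 22*r - 30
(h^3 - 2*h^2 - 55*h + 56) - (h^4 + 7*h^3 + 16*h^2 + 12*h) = -h^4 - 6*h^3 - 18*h^2 - 67*h + 56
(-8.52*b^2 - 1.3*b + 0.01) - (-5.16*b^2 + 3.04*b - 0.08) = -3.36*b^2 - 4.34*b + 0.09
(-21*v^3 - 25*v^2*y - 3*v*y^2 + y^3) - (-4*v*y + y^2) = -21*v^3 - 25*v^2*y - 3*v*y^2 + 4*v*y + y^3 - y^2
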